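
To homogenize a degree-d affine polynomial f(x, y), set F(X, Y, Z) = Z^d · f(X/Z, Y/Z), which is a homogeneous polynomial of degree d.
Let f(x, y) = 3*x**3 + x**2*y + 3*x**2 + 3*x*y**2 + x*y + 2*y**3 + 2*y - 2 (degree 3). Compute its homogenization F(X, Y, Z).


F(X, Y, Z) = 3*X**3 + X**2*Y + 3*X**2*Z + 3*X*Y**2 + X*Y*Z + 2*Y**3 + 2*Y*Z**2 - 2*Z**3

deg(f) = 3.
Substitute x = X/Z, y = Y/Z into f, then multiply by Z^3.
  monomial 3·x^3·y^0 ↦ 3·X^3·Y^0·Z^0.
  monomial 1·x^2·y^1 ↦ 1·X^2·Y^1·Z^0.
  monomial 3·x^2·y^0 ↦ 3·X^2·Y^0·Z^1.
  monomial 3·x^1·y^2 ↦ 3·X^1·Y^2·Z^0.
  monomial 1·x^1·y^1 ↦ 1·X^1·Y^1·Z^1.
  monomial 2·x^0·y^3 ↦ 2·X^0·Y^3·Z^0.
  monomial 2·x^0·y^1 ↦ 2·X^0·Y^1·Z^2.
  monomial -2·x^0·y^0 ↦ -2·X^0·Y^0·Z^3.
Collecting: F(X, Y, Z) = 3*X**3 + X**2*Y + 3*X**2*Z + 3*X*Y**2 + X*Y*Z + 2*Y**3 + 2*Y*Z**2 - 2*Z**3.


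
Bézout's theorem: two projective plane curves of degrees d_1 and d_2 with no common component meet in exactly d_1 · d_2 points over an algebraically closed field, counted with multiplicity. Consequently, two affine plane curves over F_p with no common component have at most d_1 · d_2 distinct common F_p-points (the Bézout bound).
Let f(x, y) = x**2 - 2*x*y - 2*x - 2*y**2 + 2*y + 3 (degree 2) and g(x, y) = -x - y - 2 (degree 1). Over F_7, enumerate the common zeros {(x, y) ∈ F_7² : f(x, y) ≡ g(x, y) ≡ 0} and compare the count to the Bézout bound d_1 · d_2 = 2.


Common zeros: {(2, 3), (6, 6)}; count = 2; Bézout bound = 2.

deg(f) = 2, deg(g) = 1, so Bézout bound = 2.
Scan x ∈ F_7. For each x, list the y ∈ F_7 with f(x, y) ≡ 0 and those with g(x, y) ≡ 0 (mod 7); the common zeros in that column are the intersection.
  x = 0: f ≡ 0 at y ∈ {4}; g ≡ 0 at y ∈ {5}; common: ∅.
  x = 1: f ≡ 0 at y ∈ {1, 6}; g ≡ 0 at y ∈ {4}; common: ∅.
  x = 2: f ≡ 0 at y ∈ {3}; g ≡ 0 at y ∈ {3}; common: {3}.
  x = 3: f ≡ 0 at y ∈ {1, 4}; g ≡ 0 at y ∈ {2}; common: ∅.
  x = 4: f ≡ 0 at y ∈ ∅; g ≡ 0 at y ∈ {1}; common: ∅.
  x = 5: f ≡ 0 at y ∈ ∅; g ≡ 0 at y ∈ {0}; common: ∅.
  x = 6: f ≡ 0 at y ∈ {3, 6}; g ≡ 0 at y ∈ {6}; common: {6}.
Collecting: common zeros = {(2, 3), (6, 6)}, so the count is 2.
Comparison with the Bézout bound: 2 ≤ 2 = deg(f)·deg(g), as expected for curves with no common component (the bound is attained).


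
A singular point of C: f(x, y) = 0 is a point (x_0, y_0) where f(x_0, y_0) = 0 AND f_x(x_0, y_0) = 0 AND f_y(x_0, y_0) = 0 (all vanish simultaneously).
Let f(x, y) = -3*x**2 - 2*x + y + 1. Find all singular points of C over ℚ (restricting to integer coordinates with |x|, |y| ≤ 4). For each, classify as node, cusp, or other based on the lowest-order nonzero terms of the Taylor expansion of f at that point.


No singular points in the scanned grid; C is smooth there.

Compute partial derivatives:
  f_x = -6*x - 2.
  f_y = 1.
f_y = 1 is a nonzero constant, so f_y never vanishes: no point (x, y) can satisfy f = f_x = f_y = 0. In particular no (x, y) ∈ {−4, ..., 4}² is singular; the curve is smooth.


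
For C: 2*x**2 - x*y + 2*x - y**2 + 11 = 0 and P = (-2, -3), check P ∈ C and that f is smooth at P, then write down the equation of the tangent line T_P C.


Tangent line at P: -3*x + 8*y + 18 = 0.

Step 1: f(-2, -3) = 0, so P lies on C.
Step 2: partial derivatives
  f_x(x, y) = 4*x - y + 2, f_y(x, y) = -x - 2*y.
  f_x(P) = -3, f_y(P) = 8 (gradient nonzero, so P is smooth).
Step 3: tangent line at P: -3·(x − -2) + 8·(y − -3) = 0.
Expanding: -3*x + 8*y + 18 = 0.


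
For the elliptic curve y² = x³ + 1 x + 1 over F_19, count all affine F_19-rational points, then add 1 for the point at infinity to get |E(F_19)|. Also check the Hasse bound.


Affine points = {(0, 1), (0, 18), (2, 7), (2, 12), (5, 6), (5, 13), (7, 3), (7, 16), (9, 6), (9, 13), (10, 2), (10, 17), (13, 8), (13, 11), (14, 2), (14, 17), (15, 3), (15, 16), (16, 3), (16, 16)}; affine count = 20; |E(F_19)| = 21.

Discriminant check: Δ ∝ 4a³ + 27b² = 4·1³ + 27·1² = 4·1 + 27·1 ≡ 12 (mod 19). Nonzero ⇒ E is nonsingular.
For each x ∈ F_19, compute rhs = x³ + 1·x + 1 mod 19, then count y ∈ F_19 with y² ≡ rhs.
  x = 0: rhs = 1, matching y values: 1, 18 (2 points).
  x = 1: rhs = 3, matching y values: none (0 points).
  x = 2: rhs = 11, matching y values: 7, 12 (2 points).
  x = 3: rhs = 12, matching y values: none (0 points).
  x = 4: rhs = 12, matching y values: none (0 points).
  x = 5: rhs = 17, matching y values: 6, 13 (2 points).
  x = 6: rhs = 14, matching y values: none (0 points).
  x = 7: rhs = 9, matching y values: 3, 16 (2 points).
  x = 8: rhs = 8, matching y values: none (0 points).
  x = 9: rhs = 17, matching y values: 6, 13 (2 points).
  x = 10: rhs = 4, matching y values: 2, 17 (2 points).
  x = 11: rhs = 13, matching y values: none (0 points).
  x = 12: rhs = 12, matching y values: none (0 points).
  x = 13: rhs = 7, matching y values: 8, 11 (2 points).
  x = 14: rhs = 4, matching y values: 2, 17 (2 points).
  x = 15: rhs = 9, matching y values: 3, 16 (2 points).
  x = 16: rhs = 9, matching y values: 3, 16 (2 points).
  x = 17: rhs = 10, matching y values: none (0 points).
  x = 18: rhs = 18, matching y values: none (0 points).
Total affine count: 20.
Full point count |E(F_19)| = 20 + 1 = 21.
Hasse bound: |21 − (19+1)| = |1| = 1 ≤ 2√19 ≈ 8.7178 ✓.


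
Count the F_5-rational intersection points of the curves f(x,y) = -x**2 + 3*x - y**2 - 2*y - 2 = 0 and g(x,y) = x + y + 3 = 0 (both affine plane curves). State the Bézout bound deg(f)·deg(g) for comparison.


Common zeros: {(0, 2), (2, 0)}; count = 2; Bézout bound = 2.

deg(f) = 2, deg(g) = 1, so Bézout bound = 2.
Scan x ∈ F_5. For each x, list the y ∈ F_5 with f(x, y) ≡ 0 and those with g(x, y) ≡ 0 (mod 5); the common zeros in that column are the intersection.
  x = 0: f ≡ 0 at y ∈ {1, 2}; g ≡ 0 at y ∈ {2}; common: {2}.
  x = 1: f ≡ 0 at y ∈ {0, 3}; g ≡ 0 at y ∈ {1}; common: ∅.
  x = 2: f ≡ 0 at y ∈ {0, 3}; g ≡ 0 at y ∈ {0}; common: {0}.
  x = 3: f ≡ 0 at y ∈ {1, 2}; g ≡ 0 at y ∈ {4}; common: ∅.
  x = 4: f ≡ 0 at y ∈ {4}; g ≡ 0 at y ∈ {3}; common: ∅.
Collecting: common zeros = {(0, 2), (2, 0)}, so the count is 2.
Comparison with the Bézout bound: 2 ≤ 2 = deg(f)·deg(g), as expected for curves with no common component (the bound is attained).


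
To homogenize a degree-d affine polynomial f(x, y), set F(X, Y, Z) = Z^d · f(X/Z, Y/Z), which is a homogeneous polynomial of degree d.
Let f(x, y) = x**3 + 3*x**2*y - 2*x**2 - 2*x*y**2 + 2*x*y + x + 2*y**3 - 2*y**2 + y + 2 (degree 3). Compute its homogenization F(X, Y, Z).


F(X, Y, Z) = X**3 + 3*X**2*Y - 2*X**2*Z - 2*X*Y**2 + 2*X*Y*Z + X*Z**2 + 2*Y**3 - 2*Y**2*Z + Y*Z**2 + 2*Z**3

deg(f) = 3.
Substitute x = X/Z, y = Y/Z into f, then multiply by Z^3.
  monomial 1·x^3·y^0 ↦ 1·X^3·Y^0·Z^0.
  monomial 3·x^2·y^1 ↦ 3·X^2·Y^1·Z^0.
  monomial -2·x^2·y^0 ↦ -2·X^2·Y^0·Z^1.
  monomial -2·x^1·y^2 ↦ -2·X^1·Y^2·Z^0.
  monomial 2·x^1·y^1 ↦ 2·X^1·Y^1·Z^1.
  monomial 1·x^1·y^0 ↦ 1·X^1·Y^0·Z^2.
  monomial 2·x^0·y^3 ↦ 2·X^0·Y^3·Z^0.
  monomial -2·x^0·y^2 ↦ -2·X^0·Y^2·Z^1.
  monomial 1·x^0·y^1 ↦ 1·X^0·Y^1·Z^2.
  monomial 2·x^0·y^0 ↦ 2·X^0·Y^0·Z^3.
Collecting: F(X, Y, Z) = X**3 + 3*X**2*Y - 2*X**2*Z - 2*X*Y**2 + 2*X*Y*Z + X*Z**2 + 2*Y**3 - 2*Y**2*Z + Y*Z**2 + 2*Z**3.


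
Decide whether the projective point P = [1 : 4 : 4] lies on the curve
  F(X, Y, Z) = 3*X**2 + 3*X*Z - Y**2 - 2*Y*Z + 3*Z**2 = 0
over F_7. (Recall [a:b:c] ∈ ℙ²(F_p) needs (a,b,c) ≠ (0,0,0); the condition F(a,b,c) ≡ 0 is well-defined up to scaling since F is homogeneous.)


F(1,4,4) ≡ 1 (mod 7); P is NOT on the curve.

Evaluate F(1, 4, 4) term-by-term (mod 7).
  3*X**2 ↦ 3·1·1·1 = 3
  3*X*Z ↦ 3·1·1·4 = 12
  -Y**2 ↦ -1·1·16·1 = -16
  -2*Y*Z ↦ -2·1·4·4 = -32
  3*Z**2 ↦ 3·1·1·16 = 48
Sum: F(1, 4, 4) = (3) + (12) + (-16) + (-32) + (48) = 15.
Reducing mod 7: 15 ≡ 1 (mod 7).
Since F(a, b, c) ≡ 1 ≠ 0 (mod 7), P does NOT lie on the curve.


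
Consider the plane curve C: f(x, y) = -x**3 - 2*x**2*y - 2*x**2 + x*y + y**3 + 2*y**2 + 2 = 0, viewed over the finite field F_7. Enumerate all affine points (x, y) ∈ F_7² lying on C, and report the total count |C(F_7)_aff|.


Affine F_7-points: {(0, 4), (1, 4), (2, 0), (2, 6), (3, 4), (4, 1), (4, 3), (6, 5)}; count = 8.

For each of the 49 pairs (x, y) ∈ F_7², evaluate f(x, y) mod 7. Record the zeros.
  x = 0: [0↦2, 1↦5, 2↦4, 3↦5, 4↦0, 5↦2, 6↦3]  zeros at y ∈ {4}
  x = 1: [0↦6, 1↦1, 2↦6, 3↦6, 4↦0, 5↦1, 6↦1]  zeros at y ∈ {4}
  x = 2: [0↦0, 1↦4, 2↦4, 3↦6, 4↦2, 5↦5, 6↦0]  zeros at y ∈ {0, 6}
  x = 3: [0↦6, 1↦1, 2↦6, 3↦6, 4↦0, 5↦1, 6↦1]  zeros at y ∈ {4}
  x = 4: [0↦4, 1↦0, 2↦6, 3↦0, 4↦2, 5↦4, 6↦5]  zeros at y ∈ {1, 3}
  x = 5: [0↦2, 1↦2, 2↦5, 3↦3, 4↦2, 5↦1, 6↦6]  zeros at y ∈ ∅
  x = 6: [0↦1, 1↦1, 2↦4, 3↦2, 4↦1, 5↦0, 6↦5]  zeros at y ∈ {5}
Collecting zeros: affine points = {(0, 4), (1, 4), (2, 0), (2, 6), (3, 4), (4, 1), (4, 3), (6, 5)}.
Total count |C(F_7)_aff| = 8.


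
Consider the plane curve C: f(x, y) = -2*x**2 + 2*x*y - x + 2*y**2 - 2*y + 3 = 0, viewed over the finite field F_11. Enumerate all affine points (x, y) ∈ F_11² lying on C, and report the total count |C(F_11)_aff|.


Affine F_11-points: {(1, 0), (2, 4), (2, 6), (4, 0), (4, 8), (7, 1), (7, 4), (9, 6), (9, 8), (10, 1)}; count = 10.

For each of the 121 pairs (x, y) ∈ F_11², evaluate f(x, y) mod 11. Record the zeros.
  x = 0: [0↦3, 1↦3, 2↦7, 3↦4, 4↦5, 5↦10, 6↦8, 7↦10, 8↦5, 9↦4, 10↦7]  zeros at y ∈ ∅
  x = 1: [0↦0, 1↦2, 2↦8, 3↦7, 4↦10, 5↦6, 6↦6, 7↦10, 8↦7, 9↦8, 10↦2]  zeros at y ∈ {0}
  x = 2: [0↦4, 1↦8, 2↦5, 3↦6, 4↦0, 5↦9, 6↦0, 7↦6, 8↦5, 9↦8, 10↦4]  zeros at y ∈ {4, 6}
  x = 3: [0↦4, 1↦10, 2↦9, 3↦1, 4↦8, 5↦8, 6↦1, 7↦9, 8↦10, 9↦4, 10↦2]  zeros at y ∈ ∅
  x = 4: [0↦0, 1↦8, 2↦9, 3↦3, 4↦1, 5↦3, 6↦9, 7↦8, 8↦0, 9↦7, 10↦7]  zeros at y ∈ {0, 8}
  x = 5: [0↦3, 1↦2, 2↦5, 3↦1, 4↦1, 5↦5, 6↦2, 7↦3, 8↦8, 9↦6, 10↦8]  zeros at y ∈ ∅
  x = 6: [0↦2, 1↦3, 2↦8, 3↦6, 4↦8, 5↦3, 6↦2, 7↦5, 8↦1, 9↦1, 10↦5]  zeros at y ∈ ∅
  x = 7: [0↦8, 1↦0, 2↦7, 3↦7, 4↦0, 5↦8, 6↦9, 7↦3, 8↦1, 9↦3, 10↦9]  zeros at y ∈ {1, 4}
  x = 8: [0↦10, 1↦4, 2↦2, 3↦4, 4↦10, 5↦9, 6↦1, 7↦8, 8↦8, 9↦1, 10↦9]  zeros at y ∈ ∅
  x = 9: [0↦8, 1↦4, 2↦4, 3↦8, 4↦5, 5↦6, 6↦0, 7↦9, 8↦0, 9↦6, 10↦5]  zeros at y ∈ {6, 8}
  x = 10: [0↦2, 1↦0, 2↦2, 3↦8, 4↦7, 5↦10, 6↦6, 7↦6, 8↦10, 9↦7, 10↦8]  zeros at y ∈ {1}
Collecting zeros: affine points = {(1, 0), (2, 4), (2, 6), (4, 0), (4, 8), (7, 1), (7, 4), (9, 6), (9, 8), (10, 1)}.
Total count |C(F_11)_aff| = 10.


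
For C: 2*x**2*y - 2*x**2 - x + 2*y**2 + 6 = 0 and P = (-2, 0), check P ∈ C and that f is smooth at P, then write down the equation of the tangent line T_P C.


Tangent line at P: 7*x + 8*y + 14 = 0.

Step 1: f(-2, 0) = 0, so P lies on C.
Step 2: partial derivatives
  f_x(x, y) = 4*x*y - 4*x - 1, f_y(x, y) = 2*x**2 + 4*y.
  f_x(P) = 7, f_y(P) = 8 (gradient nonzero, so P is smooth).
Step 3: tangent line at P: 7·(x − -2) + 8·(y − 0) = 0.
Expanding: 7*x + 8*y + 14 = 0.


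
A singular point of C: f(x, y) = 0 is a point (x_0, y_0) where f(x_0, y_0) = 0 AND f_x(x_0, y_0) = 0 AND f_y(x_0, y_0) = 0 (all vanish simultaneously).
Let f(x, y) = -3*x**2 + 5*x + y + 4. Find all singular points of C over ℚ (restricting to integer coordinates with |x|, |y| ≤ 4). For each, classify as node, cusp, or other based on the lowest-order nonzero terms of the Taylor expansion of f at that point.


No singular points in the scanned grid; C is smooth there.

Compute partial derivatives:
  f_x = 5 - 6*x.
  f_y = 1.
f_y = 1 is a nonzero constant, so f_y never vanishes: no point (x, y) can satisfy f = f_x = f_y = 0. In particular no (x, y) ∈ {−4, ..., 4}² is singular; the curve is smooth.


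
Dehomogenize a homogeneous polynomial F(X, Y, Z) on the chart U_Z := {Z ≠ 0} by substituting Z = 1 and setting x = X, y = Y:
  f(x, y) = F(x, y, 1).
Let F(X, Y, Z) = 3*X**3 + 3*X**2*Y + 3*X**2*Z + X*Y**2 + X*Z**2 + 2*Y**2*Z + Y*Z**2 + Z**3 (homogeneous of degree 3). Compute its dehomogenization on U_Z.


f(x, y) = 3*x**3 + 3*x**2*y + 3*x**2 + x*y**2 + x + 2*y**2 + y + 1

On U_Z we set Z = 1. Each monomial c·X^i·Y^j·Z^k in F becomes c·x^i·y^j·1^k = c·x^i·y^j.
Substituting Z = 1: F(X, Y, 1) = 3*x**3 + 3*x**2*y + 3*x**2 + x*y**2 + x + 2*y**2 + y + 1.
Note: deg(f) ≤ deg(F) = 3; strict inequality happens when F is divisible by Z (lost terms).


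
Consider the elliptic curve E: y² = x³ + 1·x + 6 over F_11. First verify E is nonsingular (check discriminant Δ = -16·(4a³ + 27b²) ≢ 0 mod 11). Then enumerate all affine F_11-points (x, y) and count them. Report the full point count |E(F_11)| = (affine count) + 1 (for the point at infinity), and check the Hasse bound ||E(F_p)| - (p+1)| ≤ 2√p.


Affine points = {(2, 4), (2, 7), (3, 5), (3, 6), (5, 2), (5, 9), (7, 2), (7, 9), (8, 3), (8, 8), (10, 2), (10, 9)}; affine count = 12; |E(F_11)| = 13.

Discriminant check: Δ ∝ 4a³ + 27b² = 4·1³ + 27·6² = 4·1 + 27·36 ≡ 8 (mod 11). Nonzero ⇒ E is nonsingular.
For each x ∈ F_11, compute rhs = x³ + 1·x + 6 mod 11, then count y ∈ F_11 with y² ≡ rhs.
  x = 0: rhs = 6, matching y values: none (0 points).
  x = 1: rhs = 8, matching y values: none (0 points).
  x = 2: rhs = 5, matching y values: 4, 7 (2 points).
  x = 3: rhs = 3, matching y values: 5, 6 (2 points).
  x = 4: rhs = 8, matching y values: none (0 points).
  x = 5: rhs = 4, matching y values: 2, 9 (2 points).
  x = 6: rhs = 8, matching y values: none (0 points).
  x = 7: rhs = 4, matching y values: 2, 9 (2 points).
  x = 8: rhs = 9, matching y values: 3, 8 (2 points).
  x = 9: rhs = 7, matching y values: none (0 points).
  x = 10: rhs = 4, matching y values: 2, 9 (2 points).
Total affine count: 12.
Full point count |E(F_11)| = 12 + 1 = 13.
Hasse bound: |13 − (11+1)| = |1| = 1 ≤ 2√11 ≈ 6.6332 ✓.


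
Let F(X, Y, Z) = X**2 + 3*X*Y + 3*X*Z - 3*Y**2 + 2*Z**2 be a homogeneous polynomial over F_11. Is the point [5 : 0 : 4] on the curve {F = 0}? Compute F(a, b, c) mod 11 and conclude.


F(5,0,4) ≡ 7 (mod 11); P is NOT on the curve.

Evaluate F(5, 0, 4) term-by-term (mod 11).
  X**2 ↦ 1·25·1·1 = 25
  3*X*Y ↦ 3·5·0·1 = 0
  3*X*Z ↦ 3·5·1·4 = 60
  -3*Y**2 ↦ -3·1·0·1 = 0
  2*Z**2 ↦ 2·1·1·16 = 32
Sum: F(5, 0, 4) = (25) + (0) + (60) + (0) + (32) = 117.
Reducing mod 11: 117 ≡ 7 (mod 11).
Since F(a, b, c) ≡ 7 ≠ 0 (mod 11), P does NOT lie on the curve.


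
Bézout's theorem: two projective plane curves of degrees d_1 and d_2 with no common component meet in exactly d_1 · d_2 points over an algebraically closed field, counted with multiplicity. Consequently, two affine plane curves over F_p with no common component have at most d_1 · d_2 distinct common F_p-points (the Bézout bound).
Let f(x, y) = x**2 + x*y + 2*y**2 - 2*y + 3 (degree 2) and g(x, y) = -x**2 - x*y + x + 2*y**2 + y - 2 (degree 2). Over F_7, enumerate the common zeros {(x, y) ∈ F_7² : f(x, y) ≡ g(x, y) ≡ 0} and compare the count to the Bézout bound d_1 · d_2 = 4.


Common zeros: {(1, 6)}; count = 1; Bézout bound = 4.

deg(f) = 2, deg(g) = 2, so Bézout bound = 4.
Scan x ∈ F_7. For each x, list the y ∈ F_7 with f(x, y) ≡ 0 and those with g(x, y) ≡ 0 (mod 7); the common zeros in that column are the intersection.
  x = 0: f ≡ 0 at y ∈ {2, 6}; g ≡ 0 at y ∈ ∅; common: ∅.
  x = 1: f ≡ 0 at y ∈ {5, 6}; g ≡ 0 at y ∈ {1, 6}; common: {6}.
  x = 2: f ≡ 0 at y ∈ {0}; g ≡ 0 at y ∈ ∅; common: ∅.
  x = 3: f ≡ 0 at y ∈ ∅; g ≡ 0 at y ∈ ∅; common: ∅.
  x = 4: f ≡ 0 at y ∈ ∅; g ≡ 0 at y ∈ {0, 5}; common: ∅.
  x = 5: f ≡ 0 at y ∈ {0, 2}; g ≡ 0 at y ∈ ∅; common: ∅.
  x = 6: f ≡ 0 at y ∈ ∅; g ≡ 0 at y ∈ {1, 5}; common: ∅.
Collecting: common zeros = {(1, 6)}, so the count is 1.
Comparison with the Bézout bound: 1 ≤ 4 = deg(f)·deg(g), as expected for curves with no common component (the affine F_7-count falls short of the bound because intersections may lie at infinity, over extension fields, or carry multiplicity).


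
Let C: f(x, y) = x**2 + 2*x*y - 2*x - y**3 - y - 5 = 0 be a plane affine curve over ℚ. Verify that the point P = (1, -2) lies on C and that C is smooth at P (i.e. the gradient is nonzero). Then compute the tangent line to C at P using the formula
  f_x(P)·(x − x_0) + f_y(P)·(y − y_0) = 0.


Tangent line at P: -4*x - 11*y - 18 = 0.

Step 1: f(1, -2) = 0, so P lies on C.
Step 2: partial derivatives
  f_x(x, y) = 2*x + 2*y - 2, f_y(x, y) = 2*x - 3*y**2 - 1.
  f_x(P) = -4, f_y(P) = -11 (gradient nonzero, so P is smooth).
Step 3: tangent line at P: -4·(x − 1) + -11·(y − -2) = 0.
Expanding: -4*x - 11*y - 18 = 0.


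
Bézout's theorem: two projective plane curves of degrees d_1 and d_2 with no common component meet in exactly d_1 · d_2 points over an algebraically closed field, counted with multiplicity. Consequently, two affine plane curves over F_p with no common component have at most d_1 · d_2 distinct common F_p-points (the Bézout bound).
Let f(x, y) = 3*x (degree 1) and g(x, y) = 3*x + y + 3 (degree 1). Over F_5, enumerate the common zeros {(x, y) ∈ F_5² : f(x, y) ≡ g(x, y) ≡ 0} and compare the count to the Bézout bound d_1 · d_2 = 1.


Common zeros: {(0, 2)}; count = 1; Bézout bound = 1.

deg(f) = 1, deg(g) = 1, so Bézout bound = 1.
Scan x ∈ F_5. For each x, list the y ∈ F_5 with f(x, y) ≡ 0 and those with g(x, y) ≡ 0 (mod 5); the common zeros in that column are the intersection.
  x = 0: f ≡ 0 at y ∈ {0, 1, 2, 3, 4}; g ≡ 0 at y ∈ {2}; common: {2}.
  x = 1: f ≡ 0 at y ∈ ∅; g ≡ 0 at y ∈ {4}; common: ∅.
  x = 2: f ≡ 0 at y ∈ ∅; g ≡ 0 at y ∈ {1}; common: ∅.
  x = 3: f ≡ 0 at y ∈ ∅; g ≡ 0 at y ∈ {3}; common: ∅.
  x = 4: f ≡ 0 at y ∈ ∅; g ≡ 0 at y ∈ {0}; common: ∅.
Collecting: common zeros = {(0, 2)}, so the count is 1.
Comparison with the Bézout bound: 1 ≤ 1 = deg(f)·deg(g), as expected for curves with no common component (the bound is attained).


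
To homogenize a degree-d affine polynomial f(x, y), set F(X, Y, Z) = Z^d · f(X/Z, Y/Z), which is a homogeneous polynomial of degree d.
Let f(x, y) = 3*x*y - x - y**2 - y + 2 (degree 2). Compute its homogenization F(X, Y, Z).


F(X, Y, Z) = 3*X*Y - X*Z - Y**2 - Y*Z + 2*Z**2

deg(f) = 2.
Substitute x = X/Z, y = Y/Z into f, then multiply by Z^2.
  monomial 3·x^1·y^1 ↦ 3·X^1·Y^1·Z^0.
  monomial -1·x^1·y^0 ↦ -1·X^1·Y^0·Z^1.
  monomial -1·x^0·y^2 ↦ -1·X^0·Y^2·Z^0.
  monomial -1·x^0·y^1 ↦ -1·X^0·Y^1·Z^1.
  monomial 2·x^0·y^0 ↦ 2·X^0·Y^0·Z^2.
Collecting: F(X, Y, Z) = 3*X*Y - X*Z - Y**2 - Y*Z + 2*Z**2.


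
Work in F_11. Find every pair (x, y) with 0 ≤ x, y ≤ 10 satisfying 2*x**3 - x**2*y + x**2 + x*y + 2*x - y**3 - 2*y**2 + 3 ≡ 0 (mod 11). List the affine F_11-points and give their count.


Affine F_11-points: {(0, 1), (1, 4), (2, 1), (2, 4), (3, 2), (3, 8), (3, 10), (4, 4), (6, 2), (7, 9), (8, 2), (9, 1), (10, 0)}; count = 13.

For each of the 121 pairs (x, y) ∈ F_11², evaluate f(x, y) mod 11. Record the zeros.
  x = 0: [0↦3, 1↦0, 2↦9, 3↦2, 4↦6, 5↦4, 6↦1, 7↦2, 8↦1, 9↦3, 10↦2]  zeros at y ∈ {1}
  x = 1: [0↦8, 1↦5, 2↦3, 3↦7, 4↦0, 5↦9, 6↦6, 7↦7, 8↦6, 9↦8, 10↦7]  zeros at y ∈ {4}
  x = 2: [0↦5, 1↦0, 2↦7, 3↦9, 4↦0, 5↦7, 6↦2, 7↦1, 8↦9, 9↦9, 10↦6]  zeros at y ∈ {1, 4}
  x = 3: [0↦6, 1↦8, 2↦0, 3↦9, 4↦7, 5↦10, 6↦1, 7↦7, 8↦0, 9↦7, 10↦0]  zeros at y ∈ {2, 8, 10}
  x = 4: [0↦1, 1↦8, 2↦5, 3↦8, 4↦0, 5↦8, 6↦4, 7↦4, 8↦2, 9↦3, 10↦1]  zeros at y ∈ {4}
  x = 5: [0↦2, 1↦1, 2↦1, 3↦7, 4↦2, 5↦2, 6↦1, 7↦4, 8↦5, 9↦9, 10↦10]  zeros at y ∈ ∅
  x = 6: [0↦10, 1↦10, 2↦0, 3↦7, 4↦3, 5↦4, 6↦4, 7↦8, 8↦10, 9↦4, 10↦6]  zeros at y ∈ {2}
  x = 7: [0↦4, 1↦3, 2↦3, 3↦9, 4↦4, 5↦4, 6↦3, 7↦6, 8↦7, 9↦0, 10↦1]  zeros at y ∈ {9}
  x = 8: [0↦7, 1↦3, 2↦0, 3↦3, 4↦6, 5↦3, 6↦10, 7↦10, 8↦8, 9↦9, 10↦7]  zeros at y ∈ {2}
  x = 9: [0↦9, 1↦0, 2↦3, 3↦1, 4↦10, 5↦2, 6↦4, 7↦10, 8↦3, 9↦10, 10↦3]  zeros at y ∈ {1}
  x = 10: [0↦0, 1↦6, 2↦2, 3↦4, 4↦6, 5↦2, 6↦8, 7↦7, 8↦4, 9↦4, 10↦1]  zeros at y ∈ {0}
Collecting zeros: affine points = {(0, 1), (1, 4), (2, 1), (2, 4), (3, 2), (3, 8), (3, 10), (4, 4), (6, 2), (7, 9), (8, 2), (9, 1), (10, 0)}.
Total count |C(F_11)_aff| = 13.


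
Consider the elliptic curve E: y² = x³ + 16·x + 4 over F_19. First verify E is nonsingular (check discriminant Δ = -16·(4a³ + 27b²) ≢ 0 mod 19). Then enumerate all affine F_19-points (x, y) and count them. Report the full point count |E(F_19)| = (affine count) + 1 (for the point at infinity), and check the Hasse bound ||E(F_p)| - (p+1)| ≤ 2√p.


Affine points = {(0, 2), (0, 17), (2, 5), (2, 14), (5, 0), (8, 6), (8, 13), (10, 9), (10, 10), (12, 9), (12, 10), (15, 3), (15, 16), (16, 9), (16, 10), (18, 5), (18, 14)}; affine count = 17; |E(F_19)| = 18.

Discriminant check: Δ ∝ 4a³ + 27b² = 4·16³ + 27·4² = 4·4096 + 27·16 ≡ 1 (mod 19). Nonzero ⇒ E is nonsingular.
For each x ∈ F_19, compute rhs = x³ + 16·x + 4 mod 19, then count y ∈ F_19 with y² ≡ rhs.
  x = 0: rhs = 4, matching y values: 2, 17 (2 points).
  x = 1: rhs = 2, matching y values: none (0 points).
  x = 2: rhs = 6, matching y values: 5, 14 (2 points).
  x = 3: rhs = 3, matching y values: none (0 points).
  x = 4: rhs = 18, matching y values: none (0 points).
  x = 5: rhs = 0, matching y values: 0 (1 points).
  x = 6: rhs = 12, matching y values: none (0 points).
  x = 7: rhs = 3, matching y values: none (0 points).
  x = 8: rhs = 17, matching y values: 6, 13 (2 points).
  x = 9: rhs = 3, matching y values: none (0 points).
  x = 10: rhs = 5, matching y values: 9, 10 (2 points).
  x = 11: rhs = 10, matching y values: none (0 points).
  x = 12: rhs = 5, matching y values: 9, 10 (2 points).
  x = 13: rhs = 15, matching y values: none (0 points).
  x = 14: rhs = 8, matching y values: none (0 points).
  x = 15: rhs = 9, matching y values: 3, 16 (2 points).
  x = 16: rhs = 5, matching y values: 9, 10 (2 points).
  x = 17: rhs = 2, matching y values: none (0 points).
  x = 18: rhs = 6, matching y values: 5, 14 (2 points).
Total affine count: 17.
Full point count |E(F_19)| = 17 + 1 = 18.
Hasse bound: |18 − (19+1)| = |-2| = 2 ≤ 2√19 ≈ 8.7178 ✓.


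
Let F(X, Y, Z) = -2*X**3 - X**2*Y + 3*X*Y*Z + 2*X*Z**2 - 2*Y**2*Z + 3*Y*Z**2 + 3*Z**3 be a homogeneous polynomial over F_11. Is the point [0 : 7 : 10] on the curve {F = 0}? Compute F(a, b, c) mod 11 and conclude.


F(0,7,10) ≡ 6 (mod 11); P is NOT on the curve.

Evaluate F(0, 7, 10) term-by-term (mod 11).
  -2*X**3 ↦ -2·0·1·1 = 0
  -X**2*Y ↦ -1·0·7·1 = 0
  3*X*Y*Z ↦ 3·0·7·10 = 0
  2*X*Z**2 ↦ 2·0·1·100 = 0
  -2*Y**2*Z ↦ -2·1·49·10 = -980
  3*Y*Z**2 ↦ 3·1·7·100 = 2100
  3*Z**3 ↦ 3·1·1·1000 = 3000
Sum: F(0, 7, 10) = (0) + (0) + (0) + (0) + (-980) + (2100) + (3000) = 4120.
Reducing mod 11: 4120 ≡ 6 (mod 11).
Since F(a, b, c) ≡ 6 ≠ 0 (mod 11), P does NOT lie on the curve.


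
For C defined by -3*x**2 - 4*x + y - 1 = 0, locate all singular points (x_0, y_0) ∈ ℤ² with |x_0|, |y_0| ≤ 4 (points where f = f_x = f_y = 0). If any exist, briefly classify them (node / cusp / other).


No singular points in the scanned grid; C is smooth there.

Compute partial derivatives:
  f_x = -6*x - 4.
  f_y = 1.
f_y = 1 is a nonzero constant, so f_y never vanishes: no point (x, y) can satisfy f = f_x = f_y = 0. In particular no (x, y) ∈ {−4, ..., 4}² is singular; the curve is smooth.


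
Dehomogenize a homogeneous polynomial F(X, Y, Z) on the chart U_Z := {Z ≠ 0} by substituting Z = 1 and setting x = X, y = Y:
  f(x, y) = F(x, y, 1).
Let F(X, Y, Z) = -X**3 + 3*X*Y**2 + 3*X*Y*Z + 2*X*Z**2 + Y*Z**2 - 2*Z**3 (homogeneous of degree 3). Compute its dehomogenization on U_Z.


f(x, y) = -x**3 + 3*x*y**2 + 3*x*y + 2*x + y - 2

On U_Z we set Z = 1. Each monomial c·X^i·Y^j·Z^k in F becomes c·x^i·y^j·1^k = c·x^i·y^j.
Substituting Z = 1: F(X, Y, 1) = -x**3 + 3*x*y**2 + 3*x*y + 2*x + y - 2.
Note: deg(f) ≤ deg(F) = 3; strict inequality happens when F is divisible by Z (lost terms).


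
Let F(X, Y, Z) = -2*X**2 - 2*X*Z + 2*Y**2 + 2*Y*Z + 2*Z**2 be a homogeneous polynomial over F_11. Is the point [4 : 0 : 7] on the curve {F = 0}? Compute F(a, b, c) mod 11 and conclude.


F(4,0,7) ≡ 10 (mod 11); P is NOT on the curve.

Evaluate F(4, 0, 7) term-by-term (mod 11).
  -2*X**2 ↦ -2·16·1·1 = -32
  -2*X*Z ↦ -2·4·1·7 = -56
  2*Y**2 ↦ 2·1·0·1 = 0
  2*Y*Z ↦ 2·1·0·7 = 0
  2*Z**2 ↦ 2·1·1·49 = 98
Sum: F(4, 0, 7) = (-32) + (-56) + (0) + (0) + (98) = 10.
Reducing mod 11: 10 ≡ 10 (mod 11).
Since F(a, b, c) ≡ 10 ≠ 0 (mod 11), P does NOT lie on the curve.


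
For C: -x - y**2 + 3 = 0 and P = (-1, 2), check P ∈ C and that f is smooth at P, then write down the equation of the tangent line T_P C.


Tangent line at P: -x - 4*y + 7 = 0.

Step 1: f(-1, 2) = 0, so P lies on C.
Step 2: partial derivatives
  f_x(x, y) = -1, f_y(x, y) = -2*y.
  f_x(P) = -1, f_y(P) = -4 (gradient nonzero, so P is smooth).
Step 3: tangent line at P: -1·(x − -1) + -4·(y − 2) = 0.
Expanding: -x - 4*y + 7 = 0.


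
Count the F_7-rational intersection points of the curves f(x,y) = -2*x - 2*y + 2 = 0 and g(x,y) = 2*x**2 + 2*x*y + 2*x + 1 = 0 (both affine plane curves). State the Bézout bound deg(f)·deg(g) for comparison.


Common zeros: {(5, 3)}; count = 1; Bézout bound = 2.

deg(f) = 1, deg(g) = 2, so Bézout bound = 2.
Scan x ∈ F_7. For each x, list the y ∈ F_7 with f(x, y) ≡ 0 and those with g(x, y) ≡ 0 (mod 7); the common zeros in that column are the intersection.
  x = 0: f ≡ 0 at y ∈ {1}; g ≡ 0 at y ∈ ∅; common: ∅.
  x = 1: f ≡ 0 at y ∈ {0}; g ≡ 0 at y ∈ {1}; common: ∅.
  x = 2: f ≡ 0 at y ∈ {6}; g ≡ 0 at y ∈ {2}; common: ∅.
  x = 3: f ≡ 0 at y ∈ {5}; g ≡ 0 at y ∈ {4}; common: ∅.
  x = 4: f ≡ 0 at y ∈ {4}; g ≡ 0 at y ∈ {1}; common: ∅.
  x = 5: f ≡ 0 at y ∈ {3}; g ≡ 0 at y ∈ {3}; common: {3}.
  x = 6: f ≡ 0 at y ∈ {2}; g ≡ 0 at y ∈ {4}; common: ∅.
Collecting: common zeros = {(5, 3)}, so the count is 1.
Comparison with the Bézout bound: 1 ≤ 2 = deg(f)·deg(g), as expected for curves with no common component (the affine F_7-count falls short of the bound because intersections may lie at infinity, over extension fields, or carry multiplicity).


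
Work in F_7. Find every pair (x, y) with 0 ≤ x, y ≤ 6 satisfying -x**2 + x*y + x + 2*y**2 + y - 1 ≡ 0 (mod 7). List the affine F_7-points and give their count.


Affine F_7-points: {(0, 4), (0, 6), (3, 0), (3, 5), (5, 0), (5, 4)}; count = 6.

For each of the 49 pairs (x, y) ∈ F_7², evaluate f(x, y) mod 7. Record the zeros.
  x = 0: [0↦6, 1↦2, 2↦2, 3↦6, 4↦0, 5↦5, 6↦0]  zeros at y ∈ {4, 6}
  x = 1: [0↦6, 1↦3, 2↦4, 3↦2, 4↦4, 5↦3, 6↦6]  zeros at y ∈ ∅
  x = 2: [0↦4, 1↦2, 2↦4, 3↦3, 4↦6, 5↦6, 6↦3]  zeros at y ∈ ∅
  x = 3: [0↦0, 1↦6, 2↦2, 3↦2, 4↦6, 5↦0, 6↦5]  zeros at y ∈ {0, 5}
  x = 4: [0↦1, 1↦1, 2↦5, 3↦6, 4↦4, 5↦6, 6↦5]  zeros at y ∈ ∅
  x = 5: [0↦0, 1↦1, 2↦6, 3↦1, 4↦0, 5↦3, 6↦3]  zeros at y ∈ {0, 4}
  x = 6: [0↦4, 1↦6, 2↦5, 3↦1, 4↦1, 5↦5, 6↦6]  zeros at y ∈ ∅
Collecting zeros: affine points = {(0, 4), (0, 6), (3, 0), (3, 5), (5, 0), (5, 4)}.
Total count |C(F_7)_aff| = 6.


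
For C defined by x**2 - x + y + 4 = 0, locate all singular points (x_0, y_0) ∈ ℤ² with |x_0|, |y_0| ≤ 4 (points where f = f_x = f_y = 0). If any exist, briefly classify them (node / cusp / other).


No singular points in the scanned grid; C is smooth there.

Compute partial derivatives:
  f_x = 2*x - 1.
  f_y = 1.
f_y = 1 is a nonzero constant, so f_y never vanishes: no point (x, y) can satisfy f = f_x = f_y = 0. In particular no (x, y) ∈ {−4, ..., 4}² is singular; the curve is smooth.


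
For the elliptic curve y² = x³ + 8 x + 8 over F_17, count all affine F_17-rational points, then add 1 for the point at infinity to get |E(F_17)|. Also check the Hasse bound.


Affine points = {(0, 5), (0, 12), (1, 0), (2, 7), (2, 10), (3, 5), (3, 12), (4, 6), (4, 11), (6, 0), (7, 4), (7, 13), (10, 0), (11, 4), (11, 13), (12, 8), (12, 9), (14, 5), (14, 12), (15, 1), (15, 16), (16, 4), (16, 13)}; affine count = 23; |E(F_17)| = 24.

Discriminant check: Δ ∝ 4a³ + 27b² = 4·8³ + 27·8² = 4·512 + 27·64 ≡ 2 (mod 17). Nonzero ⇒ E is nonsingular.
For each x ∈ F_17, compute rhs = x³ + 8·x + 8 mod 17, then count y ∈ F_17 with y² ≡ rhs.
  x = 0: rhs = 8, matching y values: 5, 12 (2 points).
  x = 1: rhs = 0, matching y values: 0 (1 points).
  x = 2: rhs = 15, matching y values: 7, 10 (2 points).
  x = 3: rhs = 8, matching y values: 5, 12 (2 points).
  x = 4: rhs = 2, matching y values: 6, 11 (2 points).
  x = 5: rhs = 3, matching y values: none (0 points).
  x = 6: rhs = 0, matching y values: 0 (1 points).
  x = 7: rhs = 16, matching y values: 4, 13 (2 points).
  x = 8: rhs = 6, matching y values: none (0 points).
  x = 9: rhs = 10, matching y values: none (0 points).
  x = 10: rhs = 0, matching y values: 0 (1 points).
  x = 11: rhs = 16, matching y values: 4, 13 (2 points).
  x = 12: rhs = 13, matching y values: 8, 9 (2 points).
  x = 13: rhs = 14, matching y values: none (0 points).
  x = 14: rhs = 8, matching y values: 5, 12 (2 points).
  x = 15: rhs = 1, matching y values: 1, 16 (2 points).
  x = 16: rhs = 16, matching y values: 4, 13 (2 points).
Total affine count: 23.
Full point count |E(F_17)| = 23 + 1 = 24.
Hasse bound: |24 − (17+1)| = |6| = 6 ≤ 2√17 ≈ 8.2462 ✓.


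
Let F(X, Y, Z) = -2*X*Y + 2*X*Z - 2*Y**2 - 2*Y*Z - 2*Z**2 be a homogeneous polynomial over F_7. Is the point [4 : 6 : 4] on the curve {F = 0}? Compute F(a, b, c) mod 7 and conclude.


F(4,6,4) ≡ 0 (mod 7); P is on the curve.

Evaluate F(4, 6, 4) term-by-term (mod 7).
  -2*X*Y ↦ -2·4·6·1 = -48
  2*X*Z ↦ 2·4·1·4 = 32
  -2*Y**2 ↦ -2·1·36·1 = -72
  -2*Y*Z ↦ -2·1·6·4 = -48
  -2*Z**2 ↦ -2·1·1·16 = -32
Sum: F(4, 6, 4) = (-48) + (32) + (-72) + (-48) + (-32) = -168.
Reducing mod 7: -168 ≡ 0 (mod 7).
Since F(a, b, c) ≡ 0 (mod 7), P lies on the curve.


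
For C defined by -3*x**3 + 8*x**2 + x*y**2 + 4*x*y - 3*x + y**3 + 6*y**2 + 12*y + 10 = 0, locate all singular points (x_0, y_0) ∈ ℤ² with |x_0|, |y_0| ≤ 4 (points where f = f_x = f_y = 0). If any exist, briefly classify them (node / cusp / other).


Singular points: {(1, -2)}; classification: node.

Compute partial derivatives:
  f_x = -9*x**2 + 16*x + y**2 + 4*y - 3.
  f_y = 2*x*y + 4*x + 3*y**2 + 12*y + 12.
Scan x_0 ∈ {−4, ..., 4}. For each x_0, f_y(x_0, y) is a polynomial in y; find its integer roots y ∈ {−4, ..., 4}, then test f_x and f at those candidates.
  x = -4: f_y(-4, y) = 3*y**2 + 4*y - 4; vanishes at y ∈ {-2}. (-4, -2): f_x = -215 ≠ 0.
  x = -3: f_y(-3, y) = 3*y**2 + 6*y; vanishes at y ∈ {-2, 0}. (-3, -2): f_x = -136 ≠ 0; (-3, 0): f_x = -132 ≠ 0.
  x = -2: f_y(-2, y) = 3*y**2 + 8*y + 4; vanishes at y ∈ {-2}. (-2, -2): f_x = -75 ≠ 0.
  x = -1: f_y(-1, y) = 3*y**2 + 10*y + 8; vanishes at y ∈ {-2}. (-1, -2): f_x = -32 ≠ 0.
  x = 0: f_y(0, y) = 3*y**2 + 12*y + 12; vanishes at y ∈ {-2}. (0, -2): f_x = -7 ≠ 0.
  x = 1: f_y(1, y) = 3*y**2 + 14*y + 16; vanishes at y ∈ {-2}. (1, -2): f_x = 0, f = 0 — SINGULAR.
  x = 2: f_y(2, y) = 3*y**2 + 16*y + 20; vanishes at y ∈ {-2}. (2, -2): f_x = -11 ≠ 0.
  x = 3: f_y(3, y) = 3*y**2 + 18*y + 24; vanishes at y ∈ {-4, -2}. (3, -4): f_x = -36 ≠ 0; (3, -2): f_x = -40 ≠ 0.
  x = 4: f_y(4, y) = 3*y**2 + 20*y + 28; vanishes at y ∈ {-2}. (4, -2): f_x = -87 ≠ 0.
Only singular point on the grid: (1, -2).
Classify: substitute x = 1 + u, y = -2 + v and expand: f = -3*u**3 - u**2 + u*v**2 + v**3 + v**2.
No constant or linear terms (consistent with a singular point). Quadratic part: -u**2 + v**2. Cubic part: -3*u**3 + u*v**2 + v**3.
The quadratic part v**2 - u**2 = (v − u)(v + u) splits into two distinct linear factors, so there are two distinct tangent lines y − -2 = ±(x − 1) — this is a node (ordinary double point).
Classification: node.


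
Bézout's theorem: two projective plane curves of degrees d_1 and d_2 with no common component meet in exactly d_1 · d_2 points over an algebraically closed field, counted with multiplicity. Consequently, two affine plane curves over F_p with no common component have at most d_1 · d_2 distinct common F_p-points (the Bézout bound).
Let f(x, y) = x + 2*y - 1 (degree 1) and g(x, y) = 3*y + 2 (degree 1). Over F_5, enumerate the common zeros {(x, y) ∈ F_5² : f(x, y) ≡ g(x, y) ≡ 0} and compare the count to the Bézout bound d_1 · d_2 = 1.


Common zeros: {(4, 1)}; count = 1; Bézout bound = 1.

deg(f) = 1, deg(g) = 1, so Bézout bound = 1.
Scan x ∈ F_5. For each x, list the y ∈ F_5 with f(x, y) ≡ 0 and those with g(x, y) ≡ 0 (mod 5); the common zeros in that column are the intersection.
  x = 0: f ≡ 0 at y ∈ {3}; g ≡ 0 at y ∈ {1}; common: ∅.
  x = 1: f ≡ 0 at y ∈ {0}; g ≡ 0 at y ∈ {1}; common: ∅.
  x = 2: f ≡ 0 at y ∈ {2}; g ≡ 0 at y ∈ {1}; common: ∅.
  x = 3: f ≡ 0 at y ∈ {4}; g ≡ 0 at y ∈ {1}; common: ∅.
  x = 4: f ≡ 0 at y ∈ {1}; g ≡ 0 at y ∈ {1}; common: {1}.
Collecting: common zeros = {(4, 1)}, so the count is 1.
Comparison with the Bézout bound: 1 ≤ 1 = deg(f)·deg(g), as expected for curves with no common component (the bound is attained).


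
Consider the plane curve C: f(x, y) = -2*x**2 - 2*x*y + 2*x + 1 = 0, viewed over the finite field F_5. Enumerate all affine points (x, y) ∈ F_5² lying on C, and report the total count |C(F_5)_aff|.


Affine F_5-points: {(1, 3), (2, 3), (3, 4), (4, 4)}; count = 4.

For each of the 25 pairs (x, y) ∈ F_5², evaluate f(x, y) mod 5. Record the zeros.
  x = 0: [0↦1, 1↦1, 2↦1, 3↦1, 4↦1]  zeros at y ∈ ∅
  x = 1: [0↦1, 1↦4, 2↦2, 3↦0, 4↦3]  zeros at y ∈ {3}
  x = 2: [0↦2, 1↦3, 2↦4, 3↦0, 4↦1]  zeros at y ∈ {3}
  x = 3: [0↦4, 1↦3, 2↦2, 3↦1, 4↦0]  zeros at y ∈ {4}
  x = 4: [0↦2, 1↦4, 2↦1, 3↦3, 4↦0]  zeros at y ∈ {4}
Collecting zeros: affine points = {(1, 3), (2, 3), (3, 4), (4, 4)}.
Total count |C(F_5)_aff| = 4.


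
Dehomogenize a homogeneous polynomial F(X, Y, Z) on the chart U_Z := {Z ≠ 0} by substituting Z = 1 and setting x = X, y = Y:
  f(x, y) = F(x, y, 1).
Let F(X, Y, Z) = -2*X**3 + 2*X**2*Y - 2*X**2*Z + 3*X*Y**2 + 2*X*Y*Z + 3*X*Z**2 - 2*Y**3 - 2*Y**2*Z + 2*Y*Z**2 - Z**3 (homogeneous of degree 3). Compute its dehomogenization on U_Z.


f(x, y) = -2*x**3 + 2*x**2*y - 2*x**2 + 3*x*y**2 + 2*x*y + 3*x - 2*y**3 - 2*y**2 + 2*y - 1

On U_Z we set Z = 1. Each monomial c·X^i·Y^j·Z^k in F becomes c·x^i·y^j·1^k = c·x^i·y^j.
Substituting Z = 1: F(X, Y, 1) = -2*x**3 + 2*x**2*y - 2*x**2 + 3*x*y**2 + 2*x*y + 3*x - 2*y**3 - 2*y**2 + 2*y - 1.
Note: deg(f) ≤ deg(F) = 3; strict inequality happens when F is divisible by Z (lost terms).


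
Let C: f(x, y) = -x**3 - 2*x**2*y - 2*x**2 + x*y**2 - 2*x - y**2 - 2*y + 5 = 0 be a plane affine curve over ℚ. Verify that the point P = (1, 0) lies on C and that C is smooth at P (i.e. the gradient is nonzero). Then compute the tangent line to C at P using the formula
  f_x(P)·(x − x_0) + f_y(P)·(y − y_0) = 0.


Tangent line at P: -9*x - 4*y + 9 = 0.

Step 1: f(1, 0) = 0, so P lies on C.
Step 2: partial derivatives
  f_x(x, y) = -3*x**2 - 4*x*y - 4*x + y**2 - 2, f_y(x, y) = -2*x**2 + 2*x*y - 2*y - 2.
  f_x(P) = -9, f_y(P) = -4 (gradient nonzero, so P is smooth).
Step 3: tangent line at P: -9·(x − 1) + -4·(y − 0) = 0.
Expanding: -9*x - 4*y + 9 = 0.


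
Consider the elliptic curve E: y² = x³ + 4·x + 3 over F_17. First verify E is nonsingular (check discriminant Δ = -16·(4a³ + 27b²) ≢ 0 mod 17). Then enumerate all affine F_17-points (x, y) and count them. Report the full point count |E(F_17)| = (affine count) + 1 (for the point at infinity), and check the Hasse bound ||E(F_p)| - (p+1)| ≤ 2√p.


Affine points = {(1, 5), (1, 12), (2, 6), (2, 11), (3, 5), (3, 12), (4, 7), (4, 10), (7, 0), (11, 1), (11, 16), (13, 5), (13, 12), (14, 7), (14, 10), (15, 2), (15, 15), (16, 7), (16, 10)}; affine count = 19; |E(F_17)| = 20.

Discriminant check: Δ ∝ 4a³ + 27b² = 4·4³ + 27·3² = 4·64 + 27·9 ≡ 6 (mod 17). Nonzero ⇒ E is nonsingular.
For each x ∈ F_17, compute rhs = x³ + 4·x + 3 mod 17, then count y ∈ F_17 with y² ≡ rhs.
  x = 0: rhs = 3, matching y values: none (0 points).
  x = 1: rhs = 8, matching y values: 5, 12 (2 points).
  x = 2: rhs = 2, matching y values: 6, 11 (2 points).
  x = 3: rhs = 8, matching y values: 5, 12 (2 points).
  x = 4: rhs = 15, matching y values: 7, 10 (2 points).
  x = 5: rhs = 12, matching y values: none (0 points).
  x = 6: rhs = 5, matching y values: none (0 points).
  x = 7: rhs = 0, matching y values: 0 (1 points).
  x = 8: rhs = 3, matching y values: none (0 points).
  x = 9: rhs = 3, matching y values: none (0 points).
  x = 10: rhs = 6, matching y values: none (0 points).
  x = 11: rhs = 1, matching y values: 1, 16 (2 points).
  x = 12: rhs = 11, matching y values: none (0 points).
  x = 13: rhs = 8, matching y values: 5, 12 (2 points).
  x = 14: rhs = 15, matching y values: 7, 10 (2 points).
  x = 15: rhs = 4, matching y values: 2, 15 (2 points).
  x = 16: rhs = 15, matching y values: 7, 10 (2 points).
Total affine count: 19.
Full point count |E(F_17)| = 19 + 1 = 20.
Hasse bound: |20 − (17+1)| = |2| = 2 ≤ 2√17 ≈ 8.2462 ✓.


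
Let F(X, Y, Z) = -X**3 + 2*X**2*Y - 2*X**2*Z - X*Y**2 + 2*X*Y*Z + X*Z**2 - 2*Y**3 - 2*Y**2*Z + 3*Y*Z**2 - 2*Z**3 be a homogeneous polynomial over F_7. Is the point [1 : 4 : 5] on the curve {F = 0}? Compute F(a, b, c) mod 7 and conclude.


F(1,4,5) ≡ 4 (mod 7); P is NOT on the curve.

Evaluate F(1, 4, 5) term-by-term (mod 7).
  -X**3 ↦ -1·1·1·1 = -1
  2*X**2*Y ↦ 2·1·4·1 = 8
  -2*X**2*Z ↦ -2·1·1·5 = -10
  -X*Y**2 ↦ -1·1·16·1 = -16
  2*X*Y*Z ↦ 2·1·4·5 = 40
  X*Z**2 ↦ 1·1·1·25 = 25
  -2*Y**3 ↦ -2·1·64·1 = -128
  -2*Y**2*Z ↦ -2·1·16·5 = -160
  3*Y*Z**2 ↦ 3·1·4·25 = 300
  -2*Z**3 ↦ -2·1·1·125 = -250
Sum: F(1, 4, 5) = (-1) + (8) + (-10) + (-16) + (40) + (25) + (-128) + (-160) + (300) + (-250) = -192.
Reducing mod 7: -192 ≡ 4 (mod 7).
Since F(a, b, c) ≡ 4 ≠ 0 (mod 7), P does NOT lie on the curve.


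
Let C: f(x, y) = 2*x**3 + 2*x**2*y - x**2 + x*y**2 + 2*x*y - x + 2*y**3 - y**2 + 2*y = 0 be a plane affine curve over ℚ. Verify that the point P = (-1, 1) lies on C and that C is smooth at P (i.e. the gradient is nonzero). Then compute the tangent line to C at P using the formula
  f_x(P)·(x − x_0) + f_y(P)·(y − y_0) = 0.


Tangent line at P: 6*x + 4*y + 2 = 0.

Step 1: f(-1, 1) = 0, so P lies on C.
Step 2: partial derivatives
  f_x(x, y) = 6*x**2 + 4*x*y - 2*x + y**2 + 2*y - 1, f_y(x, y) = 2*x**2 + 2*x*y + 2*x + 6*y**2 - 2*y + 2.
  f_x(P) = 6, f_y(P) = 4 (gradient nonzero, so P is smooth).
Step 3: tangent line at P: 6·(x − -1) + 4·(y − 1) = 0.
Expanding: 6*x + 4*y + 2 = 0.


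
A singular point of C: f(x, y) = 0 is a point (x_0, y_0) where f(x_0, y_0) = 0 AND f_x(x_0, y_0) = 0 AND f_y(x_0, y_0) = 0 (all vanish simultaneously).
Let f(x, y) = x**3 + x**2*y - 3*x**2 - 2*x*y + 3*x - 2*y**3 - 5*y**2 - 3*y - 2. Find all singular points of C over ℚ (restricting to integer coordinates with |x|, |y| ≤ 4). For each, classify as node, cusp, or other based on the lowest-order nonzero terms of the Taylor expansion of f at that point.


Singular points: {(1, -1)}; classification: node.

Compute partial derivatives:
  f_x = 3*x**2 + 2*x*y - 6*x - 2*y + 3.
  f_y = x**2 - 2*x - 6*y**2 - 10*y - 3.
Scan x_0 ∈ {−4, ..., 4}. For each x_0, f_y(x_0, y) is a polynomial in y; find its integer roots y ∈ {−4, ..., 4}, then test f_x and f at those candidates.
  x = -4: f_y(-4, y) = -6*y**2 - 10*y + 21; no integer root y with |y| ≤ 4.
  x = -3: f_y(-3, y) = -6*y**2 - 10*y + 12; no integer root y with |y| ≤ 4.
  x = -2: f_y(-2, y) = -6*y**2 - 10*y + 5; no integer root y with |y| ≤ 4.
  x = -1: f_y(-1, y) = -6*y**2 - 10*y; vanishes at y ∈ {0}. (-1, 0): f_x = 12 ≠ 0.
  x = 0: f_y(0, y) = -6*y**2 - 10*y - 3; no integer root y with |y| ≤ 4.
  x = 1: f_y(1, y) = -6*y**2 - 10*y - 4; vanishes at y ∈ {-1}. (1, -1): f_x = 0, f = 0 — SINGULAR.
  x = 2: f_y(2, y) = -6*y**2 - 10*y - 3; no integer root y with |y| ≤ 4.
  x = 3: f_y(3, y) = -6*y**2 - 10*y; vanishes at y ∈ {0}. (3, 0): f_x = 12 ≠ 0.
  x = 4: f_y(4, y) = -6*y**2 - 10*y + 5; no integer root y with |y| ≤ 4.
Only singular point on the grid: (1, -1).
Classify: substitute x = 1 + u, y = -1 + v and expand: f = u**3 + u**2*v - u**2 - 2*v**3 + v**2.
No constant or linear terms (consistent with a singular point). Quadratic part: -u**2 + v**2. Cubic part: u**3 + u**2*v - 2*v**3.
The quadratic part v**2 - u**2 = (v − u)(v + u) splits into two distinct linear factors, so there are two distinct tangent lines y − -1 = ±(x − 1) — this is a node (ordinary double point).
Classification: node.
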